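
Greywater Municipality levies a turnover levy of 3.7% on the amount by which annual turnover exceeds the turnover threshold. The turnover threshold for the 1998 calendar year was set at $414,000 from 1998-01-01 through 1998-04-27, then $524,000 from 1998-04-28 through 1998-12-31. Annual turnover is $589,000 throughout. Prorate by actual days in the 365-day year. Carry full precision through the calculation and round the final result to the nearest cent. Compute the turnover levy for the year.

1998-01-01 to 1998-04-27: 117 days, exemption $414,000 → ($589,000 − $414,000) × 3.7% × 117/365 = $2,075.5479
1998-04-28 to 1998-12-31: 248 days, exemption $524,000 → ($589,000 − $524,000) × 3.7% × 248/365 = $1,634.0822
Total = $3,709.6301

$3,709.63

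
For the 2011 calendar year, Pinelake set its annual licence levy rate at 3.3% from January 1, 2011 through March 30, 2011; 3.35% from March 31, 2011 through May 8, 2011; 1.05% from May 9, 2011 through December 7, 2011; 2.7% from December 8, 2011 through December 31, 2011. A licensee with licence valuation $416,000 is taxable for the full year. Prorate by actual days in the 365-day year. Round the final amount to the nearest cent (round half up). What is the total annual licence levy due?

$8,123.97

January 1 – March 30, 2011: 89 days at 3.3% → $416,000 × 3.3% × 89/365 = $3,347.3753
March 31 – May 8, 2011: 39 days at 3.35% → $416,000 × 3.35% × 39/365 = $1,489.0521
May 9 – December 7, 2011: 213 days at 1.05% → $416,000 × 1.05% × 213/365 = $2,548.9973
December 8 – December 31, 2011: 24 days at 2.7% → $416,000 × 2.7% × 24/365 = $738.5425
Total = $8,123.9671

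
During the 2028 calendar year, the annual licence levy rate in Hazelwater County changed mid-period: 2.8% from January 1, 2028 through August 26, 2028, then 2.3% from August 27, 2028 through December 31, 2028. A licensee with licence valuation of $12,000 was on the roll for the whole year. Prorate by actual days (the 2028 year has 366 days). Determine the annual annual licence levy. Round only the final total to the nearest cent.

$315.18

January 1 – August 26, 2028: 239 days at 2.8% → $12,000 × 2.8% × 239/366 = $219.4098
August 27 – December 31, 2028: 127 days at 2.3% → $12,000 × 2.3% × 127/366 = $95.7705
Total = $315.1803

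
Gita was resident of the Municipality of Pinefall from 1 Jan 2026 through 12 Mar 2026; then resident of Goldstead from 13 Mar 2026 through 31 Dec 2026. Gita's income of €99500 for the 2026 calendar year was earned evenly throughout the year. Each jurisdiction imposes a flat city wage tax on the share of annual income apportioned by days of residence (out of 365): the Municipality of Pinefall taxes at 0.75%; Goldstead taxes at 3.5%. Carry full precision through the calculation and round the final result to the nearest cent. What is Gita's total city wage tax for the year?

€2950.24

The Municipality of Pinefall, 1 Jan – 12 Mar 2026: 71 days → €99500 × 0.75% × 71/365 = €145.1610
Goldstead, 13 Mar – 31 Dec 2026: 294 days → €99500 × 3.5% × 294/365 = €2805.0822
Total = €2950.2432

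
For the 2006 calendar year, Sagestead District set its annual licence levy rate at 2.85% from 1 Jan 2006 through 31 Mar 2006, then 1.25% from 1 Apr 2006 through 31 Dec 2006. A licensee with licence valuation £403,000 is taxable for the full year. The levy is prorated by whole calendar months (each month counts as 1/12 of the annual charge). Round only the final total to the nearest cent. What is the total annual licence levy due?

1 Jan – 31 Mar 2006: 3 months at 2.85% → £403,000 × 2.85% × 3/12 = £2,871.3750
1 Apr – 31 Dec 2006: 9 months at 1.25% → £403,000 × 1.25% × 9/12 = £3,778.1250
Total = £6,649.5000

£6,649.50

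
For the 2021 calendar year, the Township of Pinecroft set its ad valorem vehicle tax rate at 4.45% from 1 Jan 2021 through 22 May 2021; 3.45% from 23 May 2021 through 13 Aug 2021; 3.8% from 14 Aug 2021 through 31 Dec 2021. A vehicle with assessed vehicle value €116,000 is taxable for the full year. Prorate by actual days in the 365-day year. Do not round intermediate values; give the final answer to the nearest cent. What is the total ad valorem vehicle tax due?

1 Jan – 22 May 2021: 142 days at 4.45% → €116,000 × 4.45% × 142/365 = €2,008.2301
23 May – 13 Aug 2021: 83 days at 3.45% → €116,000 × 3.45% × 83/365 = €910.0438
14 Aug – 31 Dec 2021: 140 days at 3.8% → €116,000 × 3.8% × 140/365 = €1,690.7397
Total = €4,609.0137

€4,609.01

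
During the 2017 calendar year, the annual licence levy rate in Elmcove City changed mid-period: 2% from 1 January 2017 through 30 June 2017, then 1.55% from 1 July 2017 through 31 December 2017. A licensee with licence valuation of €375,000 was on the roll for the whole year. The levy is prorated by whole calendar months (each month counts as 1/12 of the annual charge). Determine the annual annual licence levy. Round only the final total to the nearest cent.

1 January – 30 June 2017: 6 months at 2% → €375,000 × 2% × 6/12 = €3,750.0000
1 July – 31 December 2017: 6 months at 1.55% → €375,000 × 1.55% × 6/12 = €2,906.2500
Total = €6,656.2500

€6,656.25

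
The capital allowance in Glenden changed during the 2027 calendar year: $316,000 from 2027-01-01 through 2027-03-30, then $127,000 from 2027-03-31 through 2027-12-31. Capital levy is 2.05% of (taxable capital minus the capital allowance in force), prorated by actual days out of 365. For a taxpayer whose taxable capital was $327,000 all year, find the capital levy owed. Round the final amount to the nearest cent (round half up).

2027-01-01 to 2027-03-30: 89 days, exemption $316,000 → ($327,000 − $316,000) × 2.05% × 89/365 = $54.9849
2027-03-31 to 2027-12-31: 276 days, exemption $127,000 → ($327,000 − $127,000) × 2.05% × 276/365 = $3,100.2740
Total = $3,155.2589

$3,155.26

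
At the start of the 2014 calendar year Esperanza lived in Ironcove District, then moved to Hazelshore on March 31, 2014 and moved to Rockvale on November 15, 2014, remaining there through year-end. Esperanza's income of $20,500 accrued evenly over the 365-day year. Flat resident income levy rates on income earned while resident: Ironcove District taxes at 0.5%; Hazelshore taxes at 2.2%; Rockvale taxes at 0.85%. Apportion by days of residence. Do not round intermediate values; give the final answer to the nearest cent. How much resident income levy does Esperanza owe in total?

Ironcove District, January 1 – March 30, 2014: 89 days → $20,500 × 0.5% × 89/365 = $24.9932
Hazelshore, March 31 – November 14, 2014: 229 days → $20,500 × 2.2% × 229/365 = $282.9562
Rockvale, November 15 – December 31, 2014: 47 days → $20,500 × 0.85% × 47/365 = $22.4377
Total = $330.3870

$330.39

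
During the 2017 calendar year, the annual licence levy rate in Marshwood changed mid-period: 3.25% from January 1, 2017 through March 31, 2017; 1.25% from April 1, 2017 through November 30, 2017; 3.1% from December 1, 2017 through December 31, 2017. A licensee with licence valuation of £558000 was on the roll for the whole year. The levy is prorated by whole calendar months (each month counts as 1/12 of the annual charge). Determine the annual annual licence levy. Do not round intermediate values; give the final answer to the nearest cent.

£10625.25

January 1 – March 31, 2017: 3 months at 3.25% → £558000 × 3.25% × 3/12 = £4533.7500
April 1 – November 30, 2017: 8 months at 1.25% → £558000 × 1.25% × 8/12 = £4650.0000
December 1 – December 31, 2017: 1 month at 3.1% → £558000 × 3.1% × 1/12 = £1441.5000
Total = £10625.2500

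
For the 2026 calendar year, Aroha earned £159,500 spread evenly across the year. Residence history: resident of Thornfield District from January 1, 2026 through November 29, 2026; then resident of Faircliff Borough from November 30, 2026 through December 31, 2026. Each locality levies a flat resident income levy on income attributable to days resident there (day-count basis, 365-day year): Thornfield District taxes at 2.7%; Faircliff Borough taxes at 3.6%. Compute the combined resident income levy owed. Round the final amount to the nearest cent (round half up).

Thornfield District, January 1 – November 29, 2026: 333 days → £159,500 × 2.7% × 333/365 = £3,928.9438
Faircliff Borough, November 30 – December 31, 2026: 32 days → £159,500 × 3.6% × 32/365 = £503.4082
Total = £4,432.3521

£4,432.35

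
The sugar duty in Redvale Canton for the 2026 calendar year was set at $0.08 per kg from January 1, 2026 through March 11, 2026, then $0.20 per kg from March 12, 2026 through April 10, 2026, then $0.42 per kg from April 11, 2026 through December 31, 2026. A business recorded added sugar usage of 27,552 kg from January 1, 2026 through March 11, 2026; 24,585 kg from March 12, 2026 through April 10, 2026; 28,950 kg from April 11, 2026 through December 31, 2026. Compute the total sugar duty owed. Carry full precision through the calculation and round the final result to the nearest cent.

January 1 – March 11, 2026: 27,552 kg at $0.08/kg → $2,204.16
March 12 – April 10, 2026: 24,585 kg at $0.20/kg → $4,917.00
April 11 – December 31, 2026: 28,950 kg at $0.42/kg → $12,159.00

$19,280.16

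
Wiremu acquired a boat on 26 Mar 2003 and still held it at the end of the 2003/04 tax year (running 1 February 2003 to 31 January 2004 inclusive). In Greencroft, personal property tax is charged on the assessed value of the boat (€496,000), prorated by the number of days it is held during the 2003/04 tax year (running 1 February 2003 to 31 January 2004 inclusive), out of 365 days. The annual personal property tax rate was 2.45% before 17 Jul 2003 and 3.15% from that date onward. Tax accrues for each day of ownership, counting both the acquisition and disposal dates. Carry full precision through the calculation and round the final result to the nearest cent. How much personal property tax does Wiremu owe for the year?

26 Mar – 16 Jul 2003: 113 days at 2.45% → €496,000 × 2.45% × 113/365 = €3,762.1260
17 Jul 2003 – 31 Jan 2004: 199 days at 3.15% → €496,000 × 3.15% × 199/365 = €8,518.2904
Total = €12,280.4164

€12,280.42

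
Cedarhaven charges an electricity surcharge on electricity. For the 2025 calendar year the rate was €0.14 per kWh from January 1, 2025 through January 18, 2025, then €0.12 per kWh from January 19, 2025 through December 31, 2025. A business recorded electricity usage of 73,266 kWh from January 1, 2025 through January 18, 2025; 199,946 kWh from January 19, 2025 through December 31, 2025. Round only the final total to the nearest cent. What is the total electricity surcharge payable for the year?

January 1 – January 18, 2025: 73,266 kWh at €0.14/kWh → €10,257.24
January 19 – December 31, 2025: 199,946 kWh at €0.12/kWh → €23,993.52

€34,250.76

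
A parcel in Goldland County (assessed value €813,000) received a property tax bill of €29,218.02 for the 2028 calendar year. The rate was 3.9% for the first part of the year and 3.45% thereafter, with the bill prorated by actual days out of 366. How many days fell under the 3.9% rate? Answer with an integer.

Let d = days at the first rate; then 366 − d days at the second rate.
€813,000 × [3.9%·d + 3.45%·(366−d)] / 366 = €29,218.02
Solving gives d = 117, so the new rate took effect on April 27, 2028.

117 days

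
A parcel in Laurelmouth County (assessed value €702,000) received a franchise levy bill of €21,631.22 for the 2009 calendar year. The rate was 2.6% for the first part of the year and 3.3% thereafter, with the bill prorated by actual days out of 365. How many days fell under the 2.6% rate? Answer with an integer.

114 days

Let d = days at the first rate; then 365 − d days at the second rate.
€702,000 × [2.6%·d + 3.3%·(365−d)] / 365 = €21,631.22
Solving gives d = 114, so the new rate took effect on April 25, 2009.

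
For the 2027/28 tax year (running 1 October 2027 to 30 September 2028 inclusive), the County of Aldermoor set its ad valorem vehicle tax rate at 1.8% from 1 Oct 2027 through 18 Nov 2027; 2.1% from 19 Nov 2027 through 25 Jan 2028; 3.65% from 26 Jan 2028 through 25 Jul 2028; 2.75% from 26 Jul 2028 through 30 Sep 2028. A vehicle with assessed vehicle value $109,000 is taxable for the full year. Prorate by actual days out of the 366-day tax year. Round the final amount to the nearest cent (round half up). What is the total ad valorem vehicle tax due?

$3,215.05

1 Oct – 18 Nov 2027: 49 days at 1.8% → $109,000 × 1.8% × 49/366 = $262.6721
19 Nov 2027 – 25 Jan 2028: 68 days at 2.1% → $109,000 × 2.1% × 68/366 = $425.2787
26 Jan – 25 Jul 2028: 182 days at 3.65% → $109,000 × 3.65% × 182/366 = $1,978.3798
26 Jul – 30 Sep 2028: 67 days at 2.75% → $109,000 × 2.75% × 67/366 = $548.7227
Total = $3,215.0533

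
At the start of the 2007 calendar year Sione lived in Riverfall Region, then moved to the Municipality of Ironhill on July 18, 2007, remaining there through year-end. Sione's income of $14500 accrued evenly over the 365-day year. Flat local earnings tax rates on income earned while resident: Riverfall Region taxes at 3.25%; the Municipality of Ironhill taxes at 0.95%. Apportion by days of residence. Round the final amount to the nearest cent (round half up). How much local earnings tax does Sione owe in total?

$318.66

Riverfall Region, January 1 – July 17, 2007: 198 days → $14500 × 3.25% × 198/365 = $255.6370
The Municipality of Ironhill, July 18 – December 31, 2007: 167 days → $14500 × 0.95% × 167/365 = $63.0253
Total = $318.6623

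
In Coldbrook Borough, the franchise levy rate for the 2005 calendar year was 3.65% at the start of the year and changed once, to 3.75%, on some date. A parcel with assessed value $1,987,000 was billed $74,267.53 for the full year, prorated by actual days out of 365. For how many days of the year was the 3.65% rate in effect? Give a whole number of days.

45 days

Let d = days at the first rate; then 365 − d days at the second rate.
$1,987,000 × [3.65%·d + 3.75%·(365−d)] / 365 = $74,267.53
Solving gives d = 45, so the new rate took effect on February 15, 2005.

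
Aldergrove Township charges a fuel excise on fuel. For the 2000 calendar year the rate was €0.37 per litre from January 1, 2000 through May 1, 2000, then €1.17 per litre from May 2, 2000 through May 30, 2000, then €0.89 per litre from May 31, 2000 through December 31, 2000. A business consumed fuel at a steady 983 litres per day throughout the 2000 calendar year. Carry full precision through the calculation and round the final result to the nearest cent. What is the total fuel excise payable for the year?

January 1 – May 1, 2000: 122 days × 983 litres/day = 119,926 litres at €0.37/litre → €44372.62
May 2 – May 30, 2000: 29 days × 983 litres/day = 28,507 litres at €1.17/litre → €33353.19
May 31 – December 31, 2000: 215 days × 983 litres/day = 211,345 litres at €0.89/litre → €188097.05

€265822.86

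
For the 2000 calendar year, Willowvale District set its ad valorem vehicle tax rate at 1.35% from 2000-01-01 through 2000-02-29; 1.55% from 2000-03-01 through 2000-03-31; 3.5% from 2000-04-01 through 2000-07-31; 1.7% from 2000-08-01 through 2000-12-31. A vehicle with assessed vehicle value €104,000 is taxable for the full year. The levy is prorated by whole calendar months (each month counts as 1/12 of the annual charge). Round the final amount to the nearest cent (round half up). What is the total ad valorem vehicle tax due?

€2,318.33

2000-01-01 to 2000-02-29: 2 months at 1.35% → €104,000 × 1.35% × 2/12 = €234.0000
2000-03-01 to 2000-03-31: 1 month at 1.55% → €104,000 × 1.55% × 1/12 = €134.3333
2000-04-01 to 2000-07-31: 4 months at 3.5% → €104,000 × 3.5% × 4/12 = €1,213.3333
2000-08-01 to 2000-12-31: 5 months at 1.7% → €104,000 × 1.7% × 5/12 = €736.6667
Total = €2,318.3333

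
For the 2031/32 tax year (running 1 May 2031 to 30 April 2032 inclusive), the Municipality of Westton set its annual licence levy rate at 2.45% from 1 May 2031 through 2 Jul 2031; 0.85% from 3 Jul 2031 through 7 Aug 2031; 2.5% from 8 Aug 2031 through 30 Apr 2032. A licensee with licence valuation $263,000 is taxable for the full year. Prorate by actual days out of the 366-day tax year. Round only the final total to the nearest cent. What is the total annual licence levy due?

1 May – 2 Jul 2031: 63 days at 2.45% → $263,000 × 2.45% × 63/366 = $1,109.1270
3 Jul – 7 Aug 2031: 36 days at 0.85% → $263,000 × 0.85% × 36/366 = $219.8852
8 Aug 2031 – 30 Apr 2032: 267 days at 2.5% → $263,000 × 2.5% × 267/366 = $4,796.5164
Total = $6,125.5287

$6,125.53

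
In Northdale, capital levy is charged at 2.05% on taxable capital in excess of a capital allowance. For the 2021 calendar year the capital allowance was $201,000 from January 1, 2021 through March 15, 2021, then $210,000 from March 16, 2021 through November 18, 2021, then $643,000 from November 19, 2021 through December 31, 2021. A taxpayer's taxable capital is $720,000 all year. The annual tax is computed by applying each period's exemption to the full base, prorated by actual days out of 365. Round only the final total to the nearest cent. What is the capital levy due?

January 1 – March 15, 2021: 74 days, exemption $201,000 → ($720,000 − $201,000) × 2.05% × 74/365 = $2,157.0493
March 16 – November 18, 2021: 248 days, exemption $210,000 → ($720,000 − $210,000) × 2.05% × 248/365 = $7,103.6712
November 19 – December 31, 2021: 43 days, exemption $643,000 → ($720,000 − $643,000) × 2.05% × 43/365 = $185.9603
Total = $9,446.6808

$9,446.68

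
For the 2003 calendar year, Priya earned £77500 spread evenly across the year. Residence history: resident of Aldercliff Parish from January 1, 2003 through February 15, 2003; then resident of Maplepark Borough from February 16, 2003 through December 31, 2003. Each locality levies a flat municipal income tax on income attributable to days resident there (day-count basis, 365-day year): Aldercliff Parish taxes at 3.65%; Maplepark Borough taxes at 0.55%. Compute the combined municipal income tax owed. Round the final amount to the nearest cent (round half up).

Aldercliff Parish, January 1 – February 15, 2003: 46 days → £77500 × 3.65% × 46/365 = £356.5000
Maplepark Borough, February 16 – December 31, 2003: 319 days → £77500 × 0.55% × 319/365 = £372.5308
Total = £729.0308

£729.03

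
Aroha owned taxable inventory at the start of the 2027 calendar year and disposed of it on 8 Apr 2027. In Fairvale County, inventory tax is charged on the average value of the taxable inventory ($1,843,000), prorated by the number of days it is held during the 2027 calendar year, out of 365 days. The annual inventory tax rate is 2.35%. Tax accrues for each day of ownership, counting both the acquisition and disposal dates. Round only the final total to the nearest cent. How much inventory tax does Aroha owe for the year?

Days held (1 Jan – 8 Apr 2027): 98 out of 365
Tax = $1,843,000 × 2.35% × 98/365 = $11,628.5726

$11,628.57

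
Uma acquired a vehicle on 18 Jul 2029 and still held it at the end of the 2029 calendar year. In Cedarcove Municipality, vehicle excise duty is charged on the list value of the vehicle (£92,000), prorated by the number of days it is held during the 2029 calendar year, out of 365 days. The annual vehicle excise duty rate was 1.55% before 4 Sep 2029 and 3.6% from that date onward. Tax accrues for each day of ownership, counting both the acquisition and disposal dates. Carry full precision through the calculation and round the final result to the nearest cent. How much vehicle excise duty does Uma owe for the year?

£1,267.33

18 Jul – 3 Sep 2029: 48 days at 1.55% → £92,000 × 1.55% × 48/365 = £187.5288
4 Sep – 31 Dec 2029: 119 days at 3.6% → £92,000 × 3.6% × 119/365 = £1,079.8027
Total = £1,267.3315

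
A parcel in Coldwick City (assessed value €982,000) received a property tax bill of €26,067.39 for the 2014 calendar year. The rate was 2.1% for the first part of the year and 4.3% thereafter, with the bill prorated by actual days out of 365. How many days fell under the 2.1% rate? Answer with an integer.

Let d = days at the first rate; then 365 − d days at the second rate.
€982,000 × [2.1%·d + 4.3%·(365−d)] / 365 = €26,067.39
Solving gives d = 273, so the new rate took effect on 1 October 2014.

273 days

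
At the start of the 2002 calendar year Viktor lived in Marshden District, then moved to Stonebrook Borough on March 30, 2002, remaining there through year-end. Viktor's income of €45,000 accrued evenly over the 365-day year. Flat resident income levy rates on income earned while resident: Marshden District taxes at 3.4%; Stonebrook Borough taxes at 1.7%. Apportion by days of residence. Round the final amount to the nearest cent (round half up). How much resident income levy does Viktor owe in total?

Marshden District, January 1 – March 29, 2002: 88 days → €45,000 × 3.4% × 88/365 = €368.8767
Stonebrook Borough, March 30 – December 31, 2002: 277 days → €45,000 × 1.7% × 277/365 = €580.5616
Total = €949.4384

€949.44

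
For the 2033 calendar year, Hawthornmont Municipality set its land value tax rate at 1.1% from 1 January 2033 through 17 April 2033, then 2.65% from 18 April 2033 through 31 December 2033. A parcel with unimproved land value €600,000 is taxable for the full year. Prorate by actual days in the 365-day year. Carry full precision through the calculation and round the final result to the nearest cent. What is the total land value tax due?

1 January – 17 April 2033: 107 days at 1.1% → €600,000 × 1.1% × 107/365 = €1,934.7945
18 April – 31 December 2033: 258 days at 2.65% → €600,000 × 2.65% × 258/365 = €11,238.9041
Total = €13,173.6986

€13,173.70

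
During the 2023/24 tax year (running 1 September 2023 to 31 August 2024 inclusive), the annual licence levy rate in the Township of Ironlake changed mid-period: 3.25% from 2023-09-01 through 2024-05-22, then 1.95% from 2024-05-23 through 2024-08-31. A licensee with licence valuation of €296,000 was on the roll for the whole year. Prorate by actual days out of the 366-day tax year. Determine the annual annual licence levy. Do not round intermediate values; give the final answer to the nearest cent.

€8,558.12

2023-09-01 to 2024-05-22: 265 days at 3.25% → €296,000 × 3.25% × 265/366 = €6,965.3005
2024-05-23 to 2024-08-31: 101 days at 1.95% → €296,000 × 1.95% × 101/366 = €1,592.8197
Total = €8,558.1202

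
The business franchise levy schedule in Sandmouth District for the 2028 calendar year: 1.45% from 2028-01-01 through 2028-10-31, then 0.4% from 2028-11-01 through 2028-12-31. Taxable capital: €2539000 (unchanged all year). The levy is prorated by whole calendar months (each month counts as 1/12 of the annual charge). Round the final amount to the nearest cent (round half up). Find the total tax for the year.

€32372.25

2028-01-01 to 2028-10-31: 10 months at 1.45% → €2539000 × 1.45% × 10/12 = €30679.5833
2028-11-01 to 2028-12-31: 2 months at 0.4% → €2539000 × 0.4% × 2/12 = €1692.6667
Total = €32372.2500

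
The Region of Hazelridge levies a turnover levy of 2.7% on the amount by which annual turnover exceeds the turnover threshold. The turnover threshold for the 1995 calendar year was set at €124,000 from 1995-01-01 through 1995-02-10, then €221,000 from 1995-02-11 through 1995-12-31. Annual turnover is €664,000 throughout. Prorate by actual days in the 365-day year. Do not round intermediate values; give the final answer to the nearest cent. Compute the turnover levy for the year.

€12,255.19

1995-01-01 to 1995-02-10: 41 days, exemption €124,000 → (€664,000 − €124,000) × 2.7% × 41/365 = €1,637.7534
1995-02-11 to 1995-12-31: 324 days, exemption €221,000 → (€664,000 − €221,000) × 2.7% × 324/365 = €10,617.4356
Total = €12,255.1890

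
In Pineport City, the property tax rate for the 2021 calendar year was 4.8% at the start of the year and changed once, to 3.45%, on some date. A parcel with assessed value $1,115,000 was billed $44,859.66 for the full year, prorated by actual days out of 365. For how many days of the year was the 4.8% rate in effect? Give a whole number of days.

155 days

Let d = days at the first rate; then 365 − d days at the second rate.
$1,115,000 × [4.8%·d + 3.45%·(365−d)] / 365 = $44,859.66
Solving gives d = 155, so the new rate took effect on 5 Jun 2021.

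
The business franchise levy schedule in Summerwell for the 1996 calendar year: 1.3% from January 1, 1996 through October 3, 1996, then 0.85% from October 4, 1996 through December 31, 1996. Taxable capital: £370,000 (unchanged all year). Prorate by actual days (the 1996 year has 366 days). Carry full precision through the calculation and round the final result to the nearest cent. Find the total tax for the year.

£4,405.12

January 1 – October 3, 1996: 277 days at 1.3% → £370,000 × 1.3% × 277/366 = £3,640.3552
October 4 – December 31, 1996: 89 days at 0.85% → £370,000 × 0.85% × 89/366 = £764.7678
Total = £4,405.1230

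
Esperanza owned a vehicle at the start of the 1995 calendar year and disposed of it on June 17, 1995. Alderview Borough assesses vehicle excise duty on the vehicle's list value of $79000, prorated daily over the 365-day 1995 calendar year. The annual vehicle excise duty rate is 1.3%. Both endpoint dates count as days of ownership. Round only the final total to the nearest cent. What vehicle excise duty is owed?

Days held (January 1 – June 17, 1995): 168 out of 365
Tax = $79000 × 1.3% × 168/365 = $472.7014

$472.70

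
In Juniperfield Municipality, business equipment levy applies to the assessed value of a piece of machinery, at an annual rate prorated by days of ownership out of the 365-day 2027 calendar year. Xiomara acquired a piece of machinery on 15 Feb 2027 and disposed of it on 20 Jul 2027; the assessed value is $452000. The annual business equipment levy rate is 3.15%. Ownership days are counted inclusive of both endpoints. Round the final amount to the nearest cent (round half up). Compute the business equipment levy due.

Days held (15 Feb – 20 Jul 2027): 156 out of 365
Tax = $452000 × 3.15% × 156/365 = $6085.2822

$6085.28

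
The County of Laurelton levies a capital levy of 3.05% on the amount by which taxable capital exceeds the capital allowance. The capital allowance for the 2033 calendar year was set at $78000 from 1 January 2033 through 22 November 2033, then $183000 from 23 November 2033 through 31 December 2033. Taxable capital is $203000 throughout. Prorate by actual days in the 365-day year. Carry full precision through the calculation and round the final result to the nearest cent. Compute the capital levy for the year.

$3470.32

1 January – 22 November 2033: 326 days, exemption $78000 → ($203000 − $78000) × 3.05% × 326/365 = $3405.1370
23 November – 31 December 2033: 39 days, exemption $183000 → ($203000 − $183000) × 3.05% × 39/365 = $65.1781
Total = $3470.3151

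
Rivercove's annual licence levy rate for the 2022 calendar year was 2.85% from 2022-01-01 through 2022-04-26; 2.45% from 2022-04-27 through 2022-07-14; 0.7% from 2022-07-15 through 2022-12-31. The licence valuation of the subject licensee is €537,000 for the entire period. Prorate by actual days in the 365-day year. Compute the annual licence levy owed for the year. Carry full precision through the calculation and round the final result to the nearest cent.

2022-01-01 to 2022-04-26: 116 days at 2.85% → €537,000 × 2.85% × 116/365 = €4,863.8959
2022-04-27 to 2022-07-14: 79 days at 2.45% → €537,000 × 2.45% × 79/365 = €2,847.5712
2022-07-15 to 2022-12-31: 170 days at 0.7% → €537,000 × 0.7% × 170/365 = €1,750.7671
Total = €9,462.2342

€9,462.23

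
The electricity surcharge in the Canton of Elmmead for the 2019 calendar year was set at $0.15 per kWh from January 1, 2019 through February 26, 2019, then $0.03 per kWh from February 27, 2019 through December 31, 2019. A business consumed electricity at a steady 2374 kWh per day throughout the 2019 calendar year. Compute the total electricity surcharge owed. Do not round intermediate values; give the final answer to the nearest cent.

$42,233.46

January 1 – February 26, 2019: 57 days × 2374 kWh/day = 135,318 kWh at $0.15/kWh → $20,297.70
February 27 – December 31, 2019: 308 days × 2374 kWh/day = 731,192 kWh at $0.03/kWh → $21,935.76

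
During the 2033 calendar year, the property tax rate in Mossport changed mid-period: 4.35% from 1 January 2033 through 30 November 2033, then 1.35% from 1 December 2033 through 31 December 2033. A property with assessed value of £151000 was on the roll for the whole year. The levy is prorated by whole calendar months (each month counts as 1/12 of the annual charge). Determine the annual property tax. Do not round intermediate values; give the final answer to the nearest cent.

£6191.00

1 January – 30 November 2033: 11 months at 4.35% → £151000 × 4.35% × 11/12 = £6021.1250
1 December – 31 December 2033: 1 month at 1.35% → £151000 × 1.35% × 1/12 = £169.8750
Total = £6191.0000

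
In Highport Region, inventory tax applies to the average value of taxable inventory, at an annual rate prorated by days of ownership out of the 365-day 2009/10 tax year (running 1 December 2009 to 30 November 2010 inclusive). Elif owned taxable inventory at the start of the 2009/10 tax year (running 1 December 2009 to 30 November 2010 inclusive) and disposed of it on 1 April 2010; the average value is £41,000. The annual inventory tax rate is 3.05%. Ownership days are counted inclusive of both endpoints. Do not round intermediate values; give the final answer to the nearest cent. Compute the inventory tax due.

Days held (1 December 2009 – 1 April 2010): 122 out of 365
Tax = £41,000 × 3.05% × 122/365 = £417.9753

£417.98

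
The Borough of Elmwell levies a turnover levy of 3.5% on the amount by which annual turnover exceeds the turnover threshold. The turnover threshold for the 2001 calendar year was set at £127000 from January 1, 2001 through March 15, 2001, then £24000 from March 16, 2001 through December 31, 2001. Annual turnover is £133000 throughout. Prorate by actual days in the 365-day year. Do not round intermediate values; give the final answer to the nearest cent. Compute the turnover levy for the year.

£3084.12

January 1 – March 15, 2001: 74 days, exemption £127000 → (£133000 − £127000) × 3.5% × 74/365 = £42.5753
March 16 – December 31, 2001: 291 days, exemption £24000 → (£133000 − £24000) × 3.5% × 291/365 = £3041.5479
Total = £3084.1233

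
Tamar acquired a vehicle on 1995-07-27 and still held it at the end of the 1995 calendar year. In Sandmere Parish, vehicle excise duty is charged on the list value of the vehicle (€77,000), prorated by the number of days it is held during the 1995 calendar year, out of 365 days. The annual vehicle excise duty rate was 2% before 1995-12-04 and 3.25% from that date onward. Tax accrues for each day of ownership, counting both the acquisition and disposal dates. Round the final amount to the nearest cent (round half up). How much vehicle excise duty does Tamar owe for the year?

€740.47

1995-07-27 to 1995-12-03: 130 days at 2% → €77,000 × 2% × 130/365 = €548.4932
1995-12-04 to 1995-12-31: 28 days at 3.25% → €77,000 × 3.25% × 28/365 = €191.9726
Total = €740.4658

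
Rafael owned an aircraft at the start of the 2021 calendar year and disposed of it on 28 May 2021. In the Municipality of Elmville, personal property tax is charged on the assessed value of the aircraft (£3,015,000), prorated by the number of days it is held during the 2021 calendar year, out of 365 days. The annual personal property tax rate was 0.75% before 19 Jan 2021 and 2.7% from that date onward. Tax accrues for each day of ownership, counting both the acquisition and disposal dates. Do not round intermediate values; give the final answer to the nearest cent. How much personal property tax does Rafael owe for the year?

1 Jan – 18 Jan 2021: 18 days at 0.75% → £3,015,000 × 0.75% × 18/365 = £1,115.1370
19 Jan – 28 May 2021: 130 days at 2.7% → £3,015,000 × 2.7% × 130/365 = £28,993.5616
Total = £30,108.6986

£30,108.70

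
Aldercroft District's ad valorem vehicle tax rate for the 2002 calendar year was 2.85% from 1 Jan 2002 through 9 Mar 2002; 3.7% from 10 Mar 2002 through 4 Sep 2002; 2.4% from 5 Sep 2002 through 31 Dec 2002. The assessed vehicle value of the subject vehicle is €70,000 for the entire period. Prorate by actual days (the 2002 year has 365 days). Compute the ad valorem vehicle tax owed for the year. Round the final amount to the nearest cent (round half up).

1 Jan – 9 Mar 2002: 68 days at 2.85% → €70,000 × 2.85% × 68/365 = €371.6712
10 Mar – 4 Sep 2002: 179 days at 3.7% → €70,000 × 3.7% × 179/365 = €1,270.1644
5 Sep – 31 Dec 2002: 118 days at 2.4% → €70,000 × 2.4% × 118/365 = €543.1233
Total = €2,184.9589

€2,184.96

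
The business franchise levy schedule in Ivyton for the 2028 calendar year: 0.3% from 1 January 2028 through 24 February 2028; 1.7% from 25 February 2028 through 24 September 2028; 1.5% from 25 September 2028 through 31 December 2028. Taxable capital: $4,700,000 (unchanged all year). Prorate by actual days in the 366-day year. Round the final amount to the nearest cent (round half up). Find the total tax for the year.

$67,495.08

1 January – 24 February 2028: 55 days at 0.3% → $4,700,000 × 0.3% × 55/366 = $2,118.8525
25 February – 24 September 2028: 213 days at 1.7% → $4,700,000 × 1.7% × 213/366 = $46,499.1803
25 September – 31 December 2028: 98 days at 1.5% → $4,700,000 × 1.5% × 98/366 = $18,877.0492
Total = $67,495.0820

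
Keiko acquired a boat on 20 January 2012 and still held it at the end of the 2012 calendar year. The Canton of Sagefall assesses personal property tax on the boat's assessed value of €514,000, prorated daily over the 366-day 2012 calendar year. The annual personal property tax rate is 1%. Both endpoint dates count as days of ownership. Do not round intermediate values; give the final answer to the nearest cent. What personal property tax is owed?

Days held (20 January – 31 December 2012): 347 out of 366
Tax = €514,000 × 1% × 347/366 = €4,873.1694

€4,873.17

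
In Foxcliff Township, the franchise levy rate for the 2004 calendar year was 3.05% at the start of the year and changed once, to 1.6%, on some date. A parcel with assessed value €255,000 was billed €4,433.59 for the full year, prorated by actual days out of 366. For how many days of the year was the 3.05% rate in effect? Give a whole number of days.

Let d = days at the first rate; then 366 − d days at the second rate.
€255,000 × [3.05%·d + 1.6%·(366−d)] / 366 = €4,433.59
Solving gives d = 35, so the new rate took effect on 5 Feb 2004.

35 days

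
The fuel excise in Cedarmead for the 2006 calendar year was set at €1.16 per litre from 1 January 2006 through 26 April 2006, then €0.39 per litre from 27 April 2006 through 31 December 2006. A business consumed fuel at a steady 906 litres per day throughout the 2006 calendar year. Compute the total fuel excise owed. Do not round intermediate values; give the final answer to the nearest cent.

€209893.02

1 January – 26 April 2006: 116 days × 906 litres/day = 105,096 litres at €1.16/litre → €121911.36
27 April – 31 December 2006: 249 days × 906 litres/day = 225,594 litres at €0.39/litre → €87981.66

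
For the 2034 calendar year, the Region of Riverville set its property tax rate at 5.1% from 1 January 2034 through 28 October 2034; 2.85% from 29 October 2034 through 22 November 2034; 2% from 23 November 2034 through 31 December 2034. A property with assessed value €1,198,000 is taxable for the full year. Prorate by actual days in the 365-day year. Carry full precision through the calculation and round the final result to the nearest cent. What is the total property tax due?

€55,283.60

1 January – 28 October 2034: 301 days at 5.1% → €1,198,000 × 5.1% × 301/365 = €50,384.9260
29 October – 22 November 2034: 25 days at 2.85% → €1,198,000 × 2.85% × 25/365 = €2,338.5616
23 November – 31 December 2034: 39 days at 2% → €1,198,000 × 2% × 39/365 = €2,560.1096
Total = €55,283.5973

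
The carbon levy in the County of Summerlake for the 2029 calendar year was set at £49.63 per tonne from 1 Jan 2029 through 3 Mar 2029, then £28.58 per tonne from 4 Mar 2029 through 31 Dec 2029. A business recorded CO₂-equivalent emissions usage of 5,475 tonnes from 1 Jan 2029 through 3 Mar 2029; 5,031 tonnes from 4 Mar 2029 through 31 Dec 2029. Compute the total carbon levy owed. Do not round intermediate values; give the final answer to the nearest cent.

1 Jan – 3 Mar 2029: 5,475 tonnes at £49.63/tonne → £271,724.25
4 Mar – 31 Dec 2029: 5,031 tonnes at £28.58/tonne → £143,785.98

£415,510.23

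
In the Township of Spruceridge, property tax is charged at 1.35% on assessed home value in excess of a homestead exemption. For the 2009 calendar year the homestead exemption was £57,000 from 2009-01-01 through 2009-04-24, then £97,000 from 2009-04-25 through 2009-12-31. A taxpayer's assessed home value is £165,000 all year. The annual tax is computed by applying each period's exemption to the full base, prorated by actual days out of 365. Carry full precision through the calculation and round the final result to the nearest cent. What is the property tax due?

2009-01-01 to 2009-04-24: 114 days, exemption £57,000 → (£165,000 − £57,000) × 1.35% × 114/365 = £455.3753
2009-04-25 to 2009-12-31: 251 days, exemption £97,000 → (£165,000 − £97,000) × 1.35% × 251/365 = £631.2822
Total = £1,086.6575

£1,086.66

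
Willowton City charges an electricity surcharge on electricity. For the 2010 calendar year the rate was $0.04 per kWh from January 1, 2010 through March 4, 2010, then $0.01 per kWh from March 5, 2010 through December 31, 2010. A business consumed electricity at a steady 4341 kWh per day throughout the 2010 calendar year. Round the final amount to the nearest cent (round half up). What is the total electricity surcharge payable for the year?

$24,049.14

January 1 – March 4, 2010: 63 days × 4341 kWh/day = 273,483 kWh at $0.04/kWh → $10,939.32
March 5 – December 31, 2010: 302 days × 4341 kWh/day = 1,310,982 kWh at $0.01/kWh → $13,109.82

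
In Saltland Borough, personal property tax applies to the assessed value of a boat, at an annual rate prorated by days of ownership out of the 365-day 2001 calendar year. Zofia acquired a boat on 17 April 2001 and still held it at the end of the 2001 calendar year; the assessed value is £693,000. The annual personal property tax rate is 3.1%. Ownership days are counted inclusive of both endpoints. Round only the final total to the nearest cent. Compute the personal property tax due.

Days held (17 April – 31 December 2001): 259 out of 365
Tax = £693,000 × 3.1% × 259/365 = £15,244.1014

£15,244.10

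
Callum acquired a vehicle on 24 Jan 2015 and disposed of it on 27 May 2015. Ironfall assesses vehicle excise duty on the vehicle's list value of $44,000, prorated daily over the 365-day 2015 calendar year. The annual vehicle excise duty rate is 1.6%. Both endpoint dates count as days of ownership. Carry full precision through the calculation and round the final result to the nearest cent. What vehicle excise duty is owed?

Days held (24 Jan – 27 May 2015): 124 out of 365
Tax = $44,000 × 1.6% × 124/365 = $239.1671

$239.17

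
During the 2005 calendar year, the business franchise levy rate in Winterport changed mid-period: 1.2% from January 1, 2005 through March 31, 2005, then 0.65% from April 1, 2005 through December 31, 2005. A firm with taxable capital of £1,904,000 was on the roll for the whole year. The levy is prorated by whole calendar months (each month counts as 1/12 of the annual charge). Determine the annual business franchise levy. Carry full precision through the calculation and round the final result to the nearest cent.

£14,994.00

January 1 – March 31, 2005: 3 months at 1.2% → £1,904,000 × 1.2% × 3/12 = £5,712.0000
April 1 – December 31, 2005: 9 months at 0.65% → £1,904,000 × 0.65% × 9/12 = £9,282.0000
Total = £14,994.0000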